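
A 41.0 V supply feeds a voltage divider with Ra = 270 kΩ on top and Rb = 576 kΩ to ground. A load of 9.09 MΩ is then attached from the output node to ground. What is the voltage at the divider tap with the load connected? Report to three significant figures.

V_out ≈ 27.4 V

The load sits in parallel with Rb: Rb‖R_L = (576 × 9090) / (576 + 9090) = 541.7 kΩ.
V_out = 41.0 × 541.7 / (270 + 541.7) = 41.0 × 541.7/811.7 = 27.4 V.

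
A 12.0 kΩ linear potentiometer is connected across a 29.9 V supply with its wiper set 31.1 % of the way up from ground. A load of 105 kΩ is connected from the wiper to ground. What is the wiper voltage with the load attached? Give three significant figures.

The wiper splits the pot into (1−α)R = 8.268 kΩ above and αR = 3.732 kΩ below.
Lower section ‖ load = 3.604 kΩ.
V_wiper = 29.9 × 3.604/(8.268 + 3.604) = 9.08 V.

V ≈ 9.08 V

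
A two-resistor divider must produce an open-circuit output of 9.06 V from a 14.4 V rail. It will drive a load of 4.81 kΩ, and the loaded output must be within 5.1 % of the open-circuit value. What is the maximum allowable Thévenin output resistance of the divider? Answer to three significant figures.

R_th ≤ 258 Ω

Loading drop = R_th/(R_th + R_L) ≤ 0.0510, so R_th ≤ R_L · ε/(1−ε) = 4.81 kΩ × 0.0510/0.9490 = 258 Ω.
(Any R1, R2 with R2/(R1+R2) = 0.629 and R1‖R2 ≤ 258 Ω will meet the spec.)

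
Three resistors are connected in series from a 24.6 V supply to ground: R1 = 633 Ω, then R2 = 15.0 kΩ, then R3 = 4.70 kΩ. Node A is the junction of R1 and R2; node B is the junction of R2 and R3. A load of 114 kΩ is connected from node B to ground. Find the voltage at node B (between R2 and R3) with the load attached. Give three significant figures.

At node B, R3 is in parallel with the load: R3‖R_L = 4514 Ω.
Below node A the resistance is R2 + (R3‖R_L) = 19510 Ω, so V_A = 24.6 × 19510/20150 = 23.83 V.
Then V_B = V_A × (R3‖R_L)/(R2 + R3‖R_L) = 23.83 × 4514/19510 = 5.51 V.

V ≈ 5.51 V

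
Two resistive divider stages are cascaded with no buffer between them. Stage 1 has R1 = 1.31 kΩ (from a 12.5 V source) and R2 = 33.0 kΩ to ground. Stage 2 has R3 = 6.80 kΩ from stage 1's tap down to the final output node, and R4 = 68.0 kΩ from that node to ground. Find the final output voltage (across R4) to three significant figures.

V_out ≈ 10.7 V

Stage 2 presents R3+R4 = 74.80 kΩ as a load on stage 1's tap.
Stage 1's lower leg becomes R2‖(R3+R4) = 22.90 kΩ, so V_mid = 12.5 × 22.90/24.21 = 11.82 V.
Stage 2 is itself unloaded: V_out = V_mid × R4/(R3+R4) = 11.82 × 68.0/74.80 = 10.7 V.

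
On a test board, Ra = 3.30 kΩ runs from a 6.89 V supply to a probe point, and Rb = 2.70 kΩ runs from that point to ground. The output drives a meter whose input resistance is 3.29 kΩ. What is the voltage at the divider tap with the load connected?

The load sits in parallel with Rb: Rb‖R_L = (2.70 × 3.29) / (2.70 + 3.29) = 1.483 kΩ.
V_out = 6.89 × 1.483 / (3.30 + 1.483) = 6.89 × 1.483/4.783 = 2.14 V.

V_out ≈ 2.14 V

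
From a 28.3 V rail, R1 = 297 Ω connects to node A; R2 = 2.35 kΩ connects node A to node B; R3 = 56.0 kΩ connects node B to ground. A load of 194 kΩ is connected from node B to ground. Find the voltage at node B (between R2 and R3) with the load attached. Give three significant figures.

V ≈ 26.7 V

At node B, R3 is in parallel with the load: R3‖R_L = 43460 Ω.
Below node A the resistance is R2 + (R3‖R_L) = 45810 Ω, so V_A = 28.3 × 45810/46100 = 28.12 V.
Then V_B = V_A × (R3‖R_L)/(R2 + R3‖R_L) = 28.12 × 43460/45810 = 26.7 V.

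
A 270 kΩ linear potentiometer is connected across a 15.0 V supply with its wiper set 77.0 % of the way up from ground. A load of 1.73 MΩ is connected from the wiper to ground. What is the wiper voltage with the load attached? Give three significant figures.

The wiper splits the pot into (1−α)R = 62.10 kΩ above and αR = 207.9 kΩ below.
Lower section ‖ load = 185.6 kΩ.
V_wiper = 15.0 × 185.6/(62.10 + 185.6) = 11.2 V.

V ≈ 11.2 V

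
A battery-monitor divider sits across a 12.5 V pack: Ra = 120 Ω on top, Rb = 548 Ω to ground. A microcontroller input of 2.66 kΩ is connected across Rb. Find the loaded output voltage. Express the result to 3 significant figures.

V_out ≈ 9.89 V

The load sits in parallel with Rb: Rb‖R_L = (548 × 2660) / (548 + 2660) = 454.4 Ω.
V_out = 12.5 × 454.4 / (120 + 454.4) = 12.5 × 454.4/574.4 = 9.89 V.
(Unloaded it would have been 10.3 V.)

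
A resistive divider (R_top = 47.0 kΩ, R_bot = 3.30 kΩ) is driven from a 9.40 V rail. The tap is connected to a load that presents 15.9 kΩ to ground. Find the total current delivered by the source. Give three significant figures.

I ≈ 0.189 mA

R_bot‖R_L = 2.733 kΩ, so the source sees R_top + R_bot‖R_L = 49.73 kΩ.
I = 9.40 V / 49.73 kΩ = 0.189 mA.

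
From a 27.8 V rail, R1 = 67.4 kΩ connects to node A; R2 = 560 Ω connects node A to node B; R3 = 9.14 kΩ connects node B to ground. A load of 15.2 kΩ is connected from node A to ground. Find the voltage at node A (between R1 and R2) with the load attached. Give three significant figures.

V ≈ 2.25 V

Below node A the series string R2+R3 = 9700 Ω sits in parallel with the 15200 Ω load: 5921 Ω.
V_A = 27.8 × 5921/(67400 + 5921) = 2.25 V.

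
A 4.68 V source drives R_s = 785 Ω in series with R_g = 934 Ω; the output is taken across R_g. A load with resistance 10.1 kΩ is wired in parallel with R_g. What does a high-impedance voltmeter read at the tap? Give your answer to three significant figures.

The load sits in parallel with R_g: R_g‖R_L = (934 × 10100) / (934 + 10100) = 854.9 Ω.
V_out = 4.68 × 854.9 / (785 + 854.9) = 4.68 × 854.9/1640 = 2.44 V.
(Unloaded it would have been 2.54 V.)

V_out ≈ 2.44 V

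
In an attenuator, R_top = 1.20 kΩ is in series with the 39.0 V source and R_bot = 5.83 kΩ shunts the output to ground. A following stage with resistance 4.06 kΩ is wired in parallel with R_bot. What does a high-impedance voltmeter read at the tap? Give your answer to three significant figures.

The load sits in parallel with R_bot: R_bot‖R_L = (5.83 × 4.06) / (5.83 + 4.06) = 2.393 kΩ.
V_out = 39.0 × 2.393 / (1.20 + 2.393) = 39.0 × 2.393/3.593 = 26.0 V.

V_out ≈ 26.0 V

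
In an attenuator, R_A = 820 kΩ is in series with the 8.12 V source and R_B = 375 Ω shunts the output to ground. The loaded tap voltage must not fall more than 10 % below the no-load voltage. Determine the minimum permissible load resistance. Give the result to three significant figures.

Output resistance R_th = R_A‖R_B = (820000 × 375)/820400 = 374.8 Ω.
The fractional drop is R_th/(R_th + R_L); requiring this ≤ 0.100 gives R_L ≥ R_th(1/0.100 − 1) = 374.8 × 9.000 = 3.37 kΩ.

R_L(min) ≈ 3.37 kΩ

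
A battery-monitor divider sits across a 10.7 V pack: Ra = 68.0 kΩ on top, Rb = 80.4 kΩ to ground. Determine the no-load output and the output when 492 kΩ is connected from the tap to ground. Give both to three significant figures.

Unloaded: 5.80 V; loaded: 5.39 V

Open-circuit: V = 10.7 × 80.4/(68.0 + 80.4) = 5.80 V.
With the load, Rb becomes Rb‖R_L = 69.11 kΩ, so V = 10.7 × 69.11/137.1 = 5.39 V.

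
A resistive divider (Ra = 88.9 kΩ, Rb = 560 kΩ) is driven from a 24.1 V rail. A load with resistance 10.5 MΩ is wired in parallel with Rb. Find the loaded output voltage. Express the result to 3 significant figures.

V_out ≈ 20.6 V

The load sits in parallel with Rb: Rb‖R_L = (560 × 10500) / (560 + 10500) = 531.6 kΩ.
V_out = 24.1 × 531.6 / (88.9 + 531.6) = 24.1 × 531.6/620.5 = 20.6 V.
(Unloaded it would have been 20.8 V.)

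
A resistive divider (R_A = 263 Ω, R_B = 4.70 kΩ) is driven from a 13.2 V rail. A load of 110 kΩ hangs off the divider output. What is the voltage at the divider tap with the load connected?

V_out ≈ 12.5 V

The load sits in parallel with R_B: R_B‖R_L = (4700 × 110000) / (4700 + 110000) = 4507 Ω.
V_out = 13.2 × 4507 / (263 + 4507) = 13.2 × 4507/4770 = 12.5 V.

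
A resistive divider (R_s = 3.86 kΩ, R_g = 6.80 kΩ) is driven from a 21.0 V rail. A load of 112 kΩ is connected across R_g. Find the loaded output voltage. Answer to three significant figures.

V_out ≈ 13.1 V

The load sits in parallel with R_g: R_g‖R_L = (6.80 × 112) / (6.80 + 112) = 6.411 kΩ.
V_out = 21.0 × 6.411 / (3.86 + 6.411) = 21.0 × 6.411/10.27 = 13.1 V.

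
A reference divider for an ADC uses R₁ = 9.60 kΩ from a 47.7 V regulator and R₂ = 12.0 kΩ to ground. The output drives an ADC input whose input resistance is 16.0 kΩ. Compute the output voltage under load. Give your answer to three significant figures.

The load sits in parallel with R₂: R₂‖R_L = (12.0 × 16.0) / (12.0 + 16.0) = 6.857 kΩ.
V_out = 47.7 × 6.857 / (9.60 + 6.857) = 47.7 × 6.857/16.46 = 19.9 V.

V_out ≈ 19.9 V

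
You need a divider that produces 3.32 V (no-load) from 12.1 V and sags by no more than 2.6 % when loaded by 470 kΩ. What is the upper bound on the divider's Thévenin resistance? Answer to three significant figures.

R_th ≤ 12.5 kΩ

Loading drop = R_th/(R_th + R_L) ≤ 0.0260, so R_th ≤ R_L · ε/(1−ε) = 470 kΩ × 0.0260/0.9740 = 12.5 kΩ.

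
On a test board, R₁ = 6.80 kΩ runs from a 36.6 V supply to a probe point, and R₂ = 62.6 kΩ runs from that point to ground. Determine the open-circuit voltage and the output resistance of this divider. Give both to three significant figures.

V_th is the open-circuit tap voltage: 36.6 × 62.6/(6.80 + 62.6) = 33.0 V.
With the supply zeroed, R₁ and R₂ appear in parallel from the tap: R_th = R₁‖R₂ = (6.80 × 62.6)/69.40 = 6.13 kΩ.

V_th = 33.0 V, R_th = 6.13 kΩ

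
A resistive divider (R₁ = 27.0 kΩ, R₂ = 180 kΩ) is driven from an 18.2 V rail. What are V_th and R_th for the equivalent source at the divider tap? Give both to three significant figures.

V_th is the open-circuit tap voltage: 18.2 × 180/(27.0 + 180) = 15.8 V.
With the supply zeroed, R₁ and R₂ appear in parallel from the tap: R_th = R₁‖R₂ = (27.0 × 180)/207.0 = 23.5 kΩ.

V_th = 15.8 V, R_th = 23.5 kΩ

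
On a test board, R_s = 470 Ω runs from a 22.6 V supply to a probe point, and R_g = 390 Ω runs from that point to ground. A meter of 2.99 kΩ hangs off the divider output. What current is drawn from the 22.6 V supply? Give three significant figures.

I ≈ 27.7 mA

R_g‖R_L = 345.0 Ω, so the source sees R_s + R_g‖R_L = 815.0 Ω.
I = 22.6 V / 815.0 Ω = 27.7 mA.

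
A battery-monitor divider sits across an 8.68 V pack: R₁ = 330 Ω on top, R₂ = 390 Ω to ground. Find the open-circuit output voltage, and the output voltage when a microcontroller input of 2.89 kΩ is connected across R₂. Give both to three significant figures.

Open-circuit: V = 8.68 × 390/(330 + 390) = 4.70 V.
With the load, R₂ becomes R₂‖R_L = 343.6 Ω, so V = 8.68 × 343.6/673.6 = 4.43 V.

Unloaded: 4.70 V; loaded: 4.43 V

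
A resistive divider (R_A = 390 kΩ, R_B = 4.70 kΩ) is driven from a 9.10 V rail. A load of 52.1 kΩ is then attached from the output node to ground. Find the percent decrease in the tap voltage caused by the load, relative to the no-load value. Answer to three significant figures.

8.18 %

The divider's output (Thévenin) resistance is R_A‖R_B = 4.644 kΩ.
Fractional drop under load = R_th/(R_th + R_L) = 4.644 / (4.644 + 52.1) = 0.08184.
So the output falls by 8.18 %.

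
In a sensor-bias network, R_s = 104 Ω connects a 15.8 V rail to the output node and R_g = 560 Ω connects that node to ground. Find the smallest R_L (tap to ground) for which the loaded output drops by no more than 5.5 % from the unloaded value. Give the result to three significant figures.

R_L(min) ≈ 1.51 kΩ

Output resistance R_th = R_s‖R_g = (104 × 560)/664.0 = 87.71 Ω.
The fractional drop is R_th/(R_th + R_L); requiring this ≤ 0.0550 gives R_L ≥ R_th(1/0.0550 − 1) = 87.71 × 17.18 = 1.51 kΩ.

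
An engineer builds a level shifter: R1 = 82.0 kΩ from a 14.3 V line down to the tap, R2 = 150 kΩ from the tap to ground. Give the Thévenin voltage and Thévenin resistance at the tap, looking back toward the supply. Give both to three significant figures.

V_th is the open-circuit tap voltage: 14.3 × 150/(82.0 + 150) = 9.25 V.
With the supply zeroed, R1 and R2 appear in parallel from the tap: R_th = R1‖R2 = (82.0 × 150)/232.0 = 53.0 kΩ.

V_th = 9.25 V, R_th = 53.0 kΩ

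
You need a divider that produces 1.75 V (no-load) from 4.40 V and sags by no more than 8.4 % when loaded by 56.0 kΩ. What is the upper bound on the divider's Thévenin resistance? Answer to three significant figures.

Loading drop = R_th/(R_th + R_L) ≤ 0.0840, so R_th ≤ R_L · ε/(1−ε) = 56.0 kΩ × 0.0840/0.9160 = 5.14 kΩ.
(Any R1, R2 with R2/(R1+R2) = 0.398 and R1‖R2 ≤ 5.14 kΩ will meet the spec.)

R_th ≤ 5.14 kΩ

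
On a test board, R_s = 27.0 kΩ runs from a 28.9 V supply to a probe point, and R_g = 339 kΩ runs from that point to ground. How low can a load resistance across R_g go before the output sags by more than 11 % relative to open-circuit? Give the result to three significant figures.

R_L(min) ≈ 202 kΩ

Output resistance R_th = R_s‖R_g = (27.0 × 339)/366.0 = 25.01 kΩ.
The fractional drop is R_th/(R_th + R_L); requiring this ≤ 0.110 gives R_L ≥ R_th(1/0.110 − 1) = 25.01 × 8.091 = 202 kΩ.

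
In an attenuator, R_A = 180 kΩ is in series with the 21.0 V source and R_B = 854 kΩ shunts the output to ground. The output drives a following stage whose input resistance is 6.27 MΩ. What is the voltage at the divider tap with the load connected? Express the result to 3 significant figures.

V_out ≈ 16.9 V

The load sits in parallel with R_B: R_B‖R_L = (854 × 6270) / (854 + 6270) = 751.6 kΩ.
V_out = 21.0 × 751.6 / (180 + 751.6) = 21.0 × 751.6/931.6 = 16.9 V.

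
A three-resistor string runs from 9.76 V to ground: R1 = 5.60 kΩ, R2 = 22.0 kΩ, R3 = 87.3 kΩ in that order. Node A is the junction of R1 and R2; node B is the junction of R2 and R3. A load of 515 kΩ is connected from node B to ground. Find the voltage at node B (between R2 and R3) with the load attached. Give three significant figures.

V ≈ 7.13 V

At node B, R3 is in parallel with the load: R3‖R_L = 74.65 kΩ.
Below node A the resistance is R2 + (R3‖R_L) = 96.65 kΩ, so V_A = 9.76 × 96.65/102.2 = 9.225 V.
Then V_B = V_A × (R3‖R_L)/(R2 + R3‖R_L) = 9.225 × 74.65/96.65 = 7.13 V.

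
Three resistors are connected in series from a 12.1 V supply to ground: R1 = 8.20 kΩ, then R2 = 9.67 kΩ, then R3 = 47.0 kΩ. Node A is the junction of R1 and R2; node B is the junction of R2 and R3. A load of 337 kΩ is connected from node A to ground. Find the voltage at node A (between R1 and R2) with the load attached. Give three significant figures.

Below node A the series string R2+R3 = 56.67 kΩ sits in parallel with the 337 kΩ load: 48.51 kΩ.
V_A = 12.1 × 48.51/(8.20 + 48.51) = 10.4 V.

V ≈ 10.4 V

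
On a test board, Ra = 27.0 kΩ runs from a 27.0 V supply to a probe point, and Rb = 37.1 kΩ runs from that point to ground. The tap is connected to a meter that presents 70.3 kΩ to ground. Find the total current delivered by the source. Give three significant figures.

I ≈ 0.526 mA

Rb‖R_L = 24.28 kΩ, so the source sees Ra + Rb‖R_L = 51.28 kΩ.
I = 27.0 V / 51.28 kΩ = 0.526 mA.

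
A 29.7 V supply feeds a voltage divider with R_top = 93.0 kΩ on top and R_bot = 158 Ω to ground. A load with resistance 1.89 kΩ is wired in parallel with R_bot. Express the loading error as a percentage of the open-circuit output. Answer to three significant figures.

7.70 %

The divider's output (Thévenin) resistance is R_top‖R_bot = 157.7 Ω.
Fractional drop under load = R_th/(R_th + R_L) = 157.7 / (157.7 + 1890) = 0.07703.
So the output falls by 7.70 %.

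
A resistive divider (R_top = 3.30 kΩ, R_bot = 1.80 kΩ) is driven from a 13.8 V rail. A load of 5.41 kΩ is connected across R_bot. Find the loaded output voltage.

V_out ≈ 4.01 V

The load sits in parallel with R_bot: R_bot‖R_L = (1.80 × 5.41) / (1.80 + 5.41) = 1.351 kΩ.
V_out = 13.8 × 1.351 / (3.30 + 1.351) = 13.8 × 1.351/4.651 = 4.01 V.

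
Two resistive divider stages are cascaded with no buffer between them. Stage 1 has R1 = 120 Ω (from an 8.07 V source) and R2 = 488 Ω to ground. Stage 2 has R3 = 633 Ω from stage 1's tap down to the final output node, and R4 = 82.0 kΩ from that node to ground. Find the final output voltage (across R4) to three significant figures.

V_out ≈ 6.42 V

Stage 2 presents R3+R4 = 82630 Ω as a load on stage 1's tap.
Stage 1's lower leg becomes R2‖(R3+R4) = 485.1 Ω, so V_mid = 8.07 × 485.1/605.1 = 6.470 V.
Stage 2 is itself unloaded: V_out = V_mid × R4/(R3+R4) = 6.470 × 82000/82630 = 6.42 V.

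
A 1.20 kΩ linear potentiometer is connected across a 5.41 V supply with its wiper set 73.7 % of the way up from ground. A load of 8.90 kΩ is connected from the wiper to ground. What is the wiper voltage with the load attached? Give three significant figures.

The wiper splits the pot into (1−α)R = 315.6 Ω above and αR = 884.4 Ω below.
Lower section ‖ load = 804.5 Ω.
V_wiper = 5.41 × 804.5/(315.6 + 804.5) = 3.89 V.

V ≈ 3.89 V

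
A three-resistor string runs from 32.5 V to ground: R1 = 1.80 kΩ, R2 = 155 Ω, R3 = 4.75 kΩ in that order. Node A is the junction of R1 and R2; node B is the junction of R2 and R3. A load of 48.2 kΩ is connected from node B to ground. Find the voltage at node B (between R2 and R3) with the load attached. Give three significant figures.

At node B, R3 is in parallel with the load: R3‖R_L = 4324 Ω.
Below node A the resistance is R2 + (R3‖R_L) = 4479 Ω, so V_A = 32.5 × 4479/6279 = 23.18 V.
Then V_B = V_A × (R3‖R_L)/(R2 + R3‖R_L) = 23.18 × 4324/4479 = 22.4 V.

V ≈ 22.4 V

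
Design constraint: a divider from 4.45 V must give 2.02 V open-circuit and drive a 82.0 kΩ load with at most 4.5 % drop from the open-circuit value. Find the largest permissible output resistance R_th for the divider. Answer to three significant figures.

R_th ≤ 3.86 kΩ

Loading drop = R_th/(R_th + R_L) ≤ 0.0450, so R_th ≤ R_L · ε/(1−ε) = 82.0 kΩ × 0.0450/0.9550 = 3.86 kΩ.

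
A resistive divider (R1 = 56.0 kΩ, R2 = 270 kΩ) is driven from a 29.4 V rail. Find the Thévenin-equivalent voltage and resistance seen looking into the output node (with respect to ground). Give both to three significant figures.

V_th is the open-circuit tap voltage: 29.4 × 270/(56.0 + 270) = 24.3 V.
With the supply zeroed, R1 and R2 appear in parallel from the tap: R_th = R1‖R2 = (56.0 × 270)/326.0 = 46.4 kΩ.

V_th = 24.3 V, R_th = 46.4 kΩ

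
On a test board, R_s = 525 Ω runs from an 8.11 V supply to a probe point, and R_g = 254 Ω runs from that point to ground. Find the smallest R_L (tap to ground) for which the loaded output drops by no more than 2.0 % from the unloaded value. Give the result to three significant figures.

Output resistance R_th = R_s‖R_g = (525 × 254)/779.0 = 171.2 Ω.
The fractional drop is R_th/(R_th + R_L); requiring this ≤ 0.0200 gives R_L ≥ R_th(1/0.0200 − 1) = 171.2 × 49.00 = 8.39 kΩ.

R_L(min) ≈ 8.39 kΩ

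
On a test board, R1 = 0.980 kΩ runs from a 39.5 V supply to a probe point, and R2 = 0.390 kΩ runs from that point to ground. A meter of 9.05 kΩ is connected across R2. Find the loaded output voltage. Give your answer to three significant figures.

V_out ≈ 10.9 V

The load sits in parallel with R2: R2‖R_L = (390 × 9050) / (390 + 9050) = 373.9 Ω.
V_out = 39.5 × 373.9 / (980 + 373.9) = 39.5 × 373.9/1354 = 10.9 V.
(Unloaded it would have been 11.2 V.)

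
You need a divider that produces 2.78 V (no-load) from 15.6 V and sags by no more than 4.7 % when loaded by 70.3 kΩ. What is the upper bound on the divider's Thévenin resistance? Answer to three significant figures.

R_th ≤ 3.47 kΩ

Loading drop = R_th/(R_th + R_L) ≤ 0.0470, so R_th ≤ R_L · ε/(1−ε) = 70.3 kΩ × 0.0470/0.9530 = 3.47 kΩ.
(Any R1, R2 with R2/(R1+R2) = 0.178 and R1‖R2 ≤ 3.47 kΩ will meet the spec.)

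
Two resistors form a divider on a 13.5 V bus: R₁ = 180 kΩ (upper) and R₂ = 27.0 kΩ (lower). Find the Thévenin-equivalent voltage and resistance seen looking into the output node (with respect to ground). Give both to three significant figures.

V_th is the open-circuit tap voltage: 13.5 × 27.0/(180 + 27.0) = 1.76 V.
With the supply zeroed, R₁ and R₂ appear in parallel from the tap: R_th = R₁‖R₂ = (180 × 27.0)/207.0 = 23.5 kΩ.

V_th = 1.76 V, R_th = 23.5 kΩ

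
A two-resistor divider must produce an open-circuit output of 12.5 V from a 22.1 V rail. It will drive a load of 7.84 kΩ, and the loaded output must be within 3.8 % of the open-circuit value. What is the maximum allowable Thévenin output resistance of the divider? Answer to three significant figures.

R_th ≤ 310 Ω

Loading drop = R_th/(R_th + R_L) ≤ 0.0380, so R_th ≤ R_L · ε/(1−ε) = 7.84 kΩ × 0.0380/0.9620 = 310 Ω.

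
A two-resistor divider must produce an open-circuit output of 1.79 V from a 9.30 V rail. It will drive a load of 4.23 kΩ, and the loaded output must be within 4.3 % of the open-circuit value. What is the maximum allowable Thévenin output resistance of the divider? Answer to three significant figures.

R_th ≤ 190 Ω

Loading drop = R_th/(R_th + R_L) ≤ 0.0430, so R_th ≤ R_L · ε/(1−ε) = 4.23 kΩ × 0.0430/0.9570 = 190 Ω.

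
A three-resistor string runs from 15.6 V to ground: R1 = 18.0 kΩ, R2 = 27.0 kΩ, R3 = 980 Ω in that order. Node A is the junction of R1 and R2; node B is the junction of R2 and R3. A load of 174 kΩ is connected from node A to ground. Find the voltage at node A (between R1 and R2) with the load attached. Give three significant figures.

V ≈ 8.93 V

Below node A the series string R2+R3 = 27980 Ω sits in parallel with the 174000 Ω load: 24100 Ω.
V_A = 15.6 × 24100/(18000 + 24100) = 8.93 V.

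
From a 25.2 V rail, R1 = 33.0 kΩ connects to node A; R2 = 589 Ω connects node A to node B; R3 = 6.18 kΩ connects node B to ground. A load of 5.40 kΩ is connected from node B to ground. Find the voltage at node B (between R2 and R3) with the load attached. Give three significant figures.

V ≈ 1.99 V

At node B, R3 is in parallel with the load: R3‖R_L = 2882 Ω.
Below node A the resistance is R2 + (R3‖R_L) = 3471 Ω, so V_A = 25.2 × 3471/36470 = 2.398 V.
Then V_B = V_A × (R3‖R_L)/(R2 + R3‖R_L) = 2.398 × 2882/3471 = 1.99 V.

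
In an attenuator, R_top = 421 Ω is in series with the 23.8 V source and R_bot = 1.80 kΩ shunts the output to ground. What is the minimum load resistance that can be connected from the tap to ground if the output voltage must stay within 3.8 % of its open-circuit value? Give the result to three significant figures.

R_L(min) ≈ 8.64 kΩ

Output resistance R_th = R_top‖R_bot = (421 × 1800)/2221 = 341.2 Ω.
The fractional drop is R_th/(R_th + R_L); requiring this ≤ 0.0380 gives R_L ≥ R_th(1/0.0380 − 1) = 341.2 × 25.32 = 8.64 kΩ.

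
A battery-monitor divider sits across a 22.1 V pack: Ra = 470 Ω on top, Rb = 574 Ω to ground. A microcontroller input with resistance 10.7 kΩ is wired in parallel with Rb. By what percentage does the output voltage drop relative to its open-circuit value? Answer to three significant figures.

2.36 %

The divider's output (Thévenin) resistance is Ra‖Rb = 258.4 Ω.
Fractional drop under load = R_th/(R_th + R_L) = 258.4 / (258.4 + 10700) = 0.02358.
So the output falls by 2.36 %.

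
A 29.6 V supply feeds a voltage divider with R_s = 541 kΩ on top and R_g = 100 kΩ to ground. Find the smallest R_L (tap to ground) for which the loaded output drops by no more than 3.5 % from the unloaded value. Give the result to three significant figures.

R_L(min) ≈ 2.33 MΩ

Output resistance R_th = R_s‖R_g = (541 × 100)/641.0 = 84.40 kΩ.
The fractional drop is R_th/(R_th + R_L); requiring this ≤ 0.0350 gives R_L ≥ R_th(1/0.0350 − 1) = 84.40 × 27.57 = 2.33 MΩ.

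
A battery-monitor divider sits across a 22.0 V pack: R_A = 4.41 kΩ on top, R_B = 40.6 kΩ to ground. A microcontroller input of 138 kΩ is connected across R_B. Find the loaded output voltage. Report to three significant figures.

V_out ≈ 19.3 V

The load sits in parallel with R_B: R_B‖R_L = (40.6 × 138) / (40.6 + 138) = 31.37 kΩ.
V_out = 22.0 × 31.37 / (4.41 + 31.37) = 22.0 × 31.37/35.78 = 19.3 V.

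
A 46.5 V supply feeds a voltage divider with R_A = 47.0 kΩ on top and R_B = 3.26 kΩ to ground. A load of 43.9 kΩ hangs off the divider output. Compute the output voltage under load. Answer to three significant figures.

The load sits in parallel with R_B: R_B‖R_L = (3.26 × 43.9) / (3.26 + 43.9) = 3.035 kΩ.
V_out = 46.5 × 3.035 / (47.0 + 3.035) = 46.5 × 3.035/50.03 = 2.82 V.

V_out ≈ 2.82 V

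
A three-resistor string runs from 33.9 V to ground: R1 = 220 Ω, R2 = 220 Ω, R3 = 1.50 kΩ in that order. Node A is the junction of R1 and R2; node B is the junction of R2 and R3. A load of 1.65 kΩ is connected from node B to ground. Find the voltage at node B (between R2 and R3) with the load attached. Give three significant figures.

V ≈ 21.7 V

At node B, R3 is in parallel with the load: R3‖R_L = 785.7 Ω.
Below node A the resistance is R2 + (R3‖R_L) = 1006 Ω, so V_A = 33.9 × 1006/1226 = 27.82 V.
Then V_B = V_A × (R3‖R_L)/(R2 + R3‖R_L) = 27.82 × 785.7/1006 = 21.7 V.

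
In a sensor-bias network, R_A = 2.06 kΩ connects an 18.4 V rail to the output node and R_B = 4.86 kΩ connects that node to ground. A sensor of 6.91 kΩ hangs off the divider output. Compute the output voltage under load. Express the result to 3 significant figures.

The load sits in parallel with R_B: R_B‖R_L = (4.86 × 6.91) / (4.86 + 6.91) = 2.853 kΩ.
V_out = 18.4 × 2.853 / (2.06 + 2.853) = 18.4 × 2.853/4.913 = 10.7 V.

V_out ≈ 10.7 V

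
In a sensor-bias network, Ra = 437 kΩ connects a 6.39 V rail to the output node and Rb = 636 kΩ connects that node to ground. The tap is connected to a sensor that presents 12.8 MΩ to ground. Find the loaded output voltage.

V_out ≈ 3.71 V

The load sits in parallel with Rb: Rb‖R_L = (636 × 12800) / (636 + 12800) = 605.9 kΩ.
V_out = 6.39 × 605.9 / (437 + 605.9) = 6.39 × 605.9/1043 = 3.71 V.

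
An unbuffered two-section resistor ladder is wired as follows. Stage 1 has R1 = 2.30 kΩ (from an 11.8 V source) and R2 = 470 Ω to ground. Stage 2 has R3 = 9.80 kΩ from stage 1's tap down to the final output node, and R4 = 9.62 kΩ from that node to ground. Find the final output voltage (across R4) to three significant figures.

V_out ≈ 0.972 V

Stage 2 presents R3+R4 = 19420 Ω as a load on stage 1's tap.
Stage 1's lower leg becomes R2‖(R3+R4) = 458.9 Ω, so V_mid = 11.8 × 458.9/2759 = 1.963 V.
Stage 2 is itself unloaded: V_out = V_mid × R4/(R3+R4) = 1.963 × 9620/19420 = 0.972 V.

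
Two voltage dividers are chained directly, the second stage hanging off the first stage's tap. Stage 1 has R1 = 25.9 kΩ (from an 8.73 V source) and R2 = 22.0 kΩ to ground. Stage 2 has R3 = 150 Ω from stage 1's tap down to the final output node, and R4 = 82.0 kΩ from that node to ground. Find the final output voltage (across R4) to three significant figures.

V_out ≈ 3.50 V

Stage 2 presents R3+R4 = 82150 Ω as a load on stage 1's tap.
Stage 1's lower leg becomes R2‖(R3+R4) = 17350 Ω, so V_mid = 8.73 × 17350/43250 = 3.502 V.
Stage 2 is itself unloaded: V_out = V_mid × R4/(R3+R4) = 3.502 × 82000/82150 = 3.50 V.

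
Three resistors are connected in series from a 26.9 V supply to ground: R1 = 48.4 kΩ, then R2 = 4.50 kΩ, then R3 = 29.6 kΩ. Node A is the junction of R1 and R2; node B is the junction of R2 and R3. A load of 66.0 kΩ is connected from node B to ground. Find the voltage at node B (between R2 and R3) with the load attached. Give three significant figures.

At node B, R3 is in parallel with the load: R3‖R_L = 20.44 kΩ.
Below node A the resistance is R2 + (R3‖R_L) = 24.94 kΩ, so V_A = 26.9 × 24.94/73.34 = 9.146 V.
Then V_B = V_A × (R3‖R_L)/(R2 + R3‖R_L) = 9.146 × 20.44/24.94 = 7.50 V.

V ≈ 7.50 V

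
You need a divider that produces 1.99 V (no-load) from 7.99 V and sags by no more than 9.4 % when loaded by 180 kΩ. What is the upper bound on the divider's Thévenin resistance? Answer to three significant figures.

Loading drop = R_th/(R_th + R_L) ≤ 0.0940, so R_th ≤ R_L · ε/(1−ε) = 180 kΩ × 0.0940/0.9060 = 18.7 kΩ.

R_th ≤ 18.7 kΩ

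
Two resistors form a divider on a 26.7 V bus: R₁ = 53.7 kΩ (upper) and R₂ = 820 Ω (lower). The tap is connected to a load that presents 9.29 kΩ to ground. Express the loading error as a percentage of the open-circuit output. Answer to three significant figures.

8.00 %

The divider's output (Thévenin) resistance is R₁‖R₂ = 807.7 Ω.
Fractional drop under load = R_th/(R_th + R_L) = 807.7 / (807.7 + 9290) = 0.07999.
So the output falls by 8.00 %.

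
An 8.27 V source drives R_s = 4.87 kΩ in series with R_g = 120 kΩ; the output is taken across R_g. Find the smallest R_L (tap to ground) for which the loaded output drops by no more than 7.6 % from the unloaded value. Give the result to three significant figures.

R_L(min) ≈ 56.9 kΩ

Output resistance R_th = R_s‖R_g = (4.87 × 120)/124.9 = 4.680 kΩ.
The fractional drop is R_th/(R_th + R_L); requiring this ≤ 0.0760 gives R_L ≥ R_th(1/0.0760 − 1) = 4.680 × 12.16 = 56.9 kΩ.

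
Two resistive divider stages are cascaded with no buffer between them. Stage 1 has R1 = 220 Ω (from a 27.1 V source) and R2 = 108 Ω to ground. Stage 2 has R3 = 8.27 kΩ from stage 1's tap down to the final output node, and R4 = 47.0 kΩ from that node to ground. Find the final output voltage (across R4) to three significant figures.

V_out ≈ 7.58 V

Stage 2 presents R3+R4 = 55270 Ω as a load on stage 1's tap.
Stage 1's lower leg becomes R2‖(R3+R4) = 107.8 Ω, so V_mid = 27.1 × 107.8/327.8 = 8.911 V.
Stage 2 is itself unloaded: V_out = V_mid × R4/(R3+R4) = 8.911 × 47000/55270 = 7.58 V.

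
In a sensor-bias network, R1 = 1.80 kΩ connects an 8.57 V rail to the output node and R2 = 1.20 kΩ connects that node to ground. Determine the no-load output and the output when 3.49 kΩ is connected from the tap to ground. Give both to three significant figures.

Open-circuit: V = 8.57 × 1.20/(1.80 + 1.20) = 3.43 V.
With the load, R2 becomes R2‖R_L = 0.8930 kΩ, so V = 8.57 × 0.8930/2.693 = 2.84 V.

Unloaded: 3.43 V; loaded: 2.84 V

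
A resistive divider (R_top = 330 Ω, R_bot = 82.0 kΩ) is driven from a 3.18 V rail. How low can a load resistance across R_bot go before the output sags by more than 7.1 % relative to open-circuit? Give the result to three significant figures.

R_L(min) ≈ 4.30 kΩ

Output resistance R_th = R_top‖R_bot = (330 × 82000)/82330 = 328.7 Ω.
The fractional drop is R_th/(R_th + R_L); requiring this ≤ 0.0710 gives R_L ≥ R_th(1/0.0710 − 1) = 328.7 × 13.08 = 4.30 kΩ.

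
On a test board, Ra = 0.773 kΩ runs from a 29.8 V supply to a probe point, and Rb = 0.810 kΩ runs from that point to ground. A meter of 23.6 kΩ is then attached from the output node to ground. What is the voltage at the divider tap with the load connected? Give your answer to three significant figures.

The load sits in parallel with Rb: Rb‖R_L = (810 × 23600) / (810 + 23600) = 783.1 Ω.
V_out = 29.8 × 783.1 / (773 + 783.1) = 29.8 × 783.1/1556 = 15.0 V.
(Unloaded it would have been 15.2 V.)

V_out ≈ 15.0 V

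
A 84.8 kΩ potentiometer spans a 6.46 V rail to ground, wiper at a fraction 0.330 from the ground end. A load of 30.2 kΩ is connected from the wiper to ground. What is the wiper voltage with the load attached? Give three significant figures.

The wiper splits the pot into (1−α)R = 56.82 kΩ above and αR = 27.98 kΩ below.
Lower section ‖ load = 14.52 kΩ.
V_wiper = 6.46 × 14.52/(56.82 + 14.52) = 1.32 V.

V ≈ 1.32 V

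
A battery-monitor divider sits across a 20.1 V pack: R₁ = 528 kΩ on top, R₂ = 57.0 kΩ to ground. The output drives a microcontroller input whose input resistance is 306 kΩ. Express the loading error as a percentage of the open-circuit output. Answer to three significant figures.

The divider's output (Thévenin) resistance is R₁‖R₂ = 51.45 kΩ.
Fractional drop under load = R_th/(R_th + R_L) = 51.45 / (51.45 + 306) = 0.1439.
So the output falls by 14.4 %.

14.4 %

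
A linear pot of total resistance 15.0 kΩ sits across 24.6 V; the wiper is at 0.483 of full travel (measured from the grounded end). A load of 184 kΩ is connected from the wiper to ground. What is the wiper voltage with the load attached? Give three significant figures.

The wiper splits the pot into (1−α)R = 7.755 kΩ above and αR = 7.245 kΩ below.
Lower section ‖ load = 6.971 kΩ.
V_wiper = 24.6 × 6.971/(7.755 + 6.971) = 11.6 V.

V ≈ 11.6 V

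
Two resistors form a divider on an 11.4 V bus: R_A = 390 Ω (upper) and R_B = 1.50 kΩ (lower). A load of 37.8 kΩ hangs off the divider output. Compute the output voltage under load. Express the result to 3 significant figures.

The load sits in parallel with R_B: R_B‖R_L = (1500 × 37800) / (1500 + 37800) = 1443 Ω.
V_out = 11.4 × 1443 / (390 + 1443) = 11.4 × 1443/1833 = 8.97 V.

V_out ≈ 8.97 V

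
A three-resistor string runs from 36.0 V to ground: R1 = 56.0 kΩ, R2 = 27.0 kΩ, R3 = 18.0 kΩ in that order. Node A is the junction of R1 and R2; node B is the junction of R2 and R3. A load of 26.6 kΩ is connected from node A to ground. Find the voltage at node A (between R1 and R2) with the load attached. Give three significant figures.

Below node A the series string R2+R3 = 45.00 kΩ sits in parallel with the 26.6 kΩ load: 16.72 kΩ.
V_A = 36.0 × 16.72/(56.0 + 16.72) = 8.28 V.

V ≈ 8.28 V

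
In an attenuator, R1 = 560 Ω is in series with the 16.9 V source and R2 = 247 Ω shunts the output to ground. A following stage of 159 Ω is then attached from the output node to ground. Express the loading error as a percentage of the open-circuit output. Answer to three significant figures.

Unloaded V = 16.9 × 247/807.0 = 5.173 V.
Loaded: R2‖R_L = 96.73 Ω, giving V = 16.9 × 96.73/656.7 = 2.489 V.
Drop = (5.173 − 2.489) / 5.173 = 51.9 %.

51.9 %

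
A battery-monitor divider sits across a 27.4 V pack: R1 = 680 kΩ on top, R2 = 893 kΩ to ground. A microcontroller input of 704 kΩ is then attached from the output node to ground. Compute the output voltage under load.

The load sits in parallel with R2: R2‖R_L = (893 × 704) / (893 + 704) = 393.7 kΩ.
V_out = 27.4 × 393.7 / (680 + 393.7) = 27.4 × 393.7/1074 = 10.0 V.

V_out ≈ 10.0 V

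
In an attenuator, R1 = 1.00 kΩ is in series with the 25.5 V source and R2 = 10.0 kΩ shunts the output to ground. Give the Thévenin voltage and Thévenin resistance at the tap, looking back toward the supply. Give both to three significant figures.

V_th = 23.2 V, R_th = 909 Ω

V_th is the open-circuit tap voltage: 25.5 × 10.0/(1.00 + 10.0) = 23.2 V.
With the supply zeroed, R1 and R2 appear in parallel from the tap: R_th = R1‖R2 = (1.00 × 10.0)/11.00 = 909 Ω.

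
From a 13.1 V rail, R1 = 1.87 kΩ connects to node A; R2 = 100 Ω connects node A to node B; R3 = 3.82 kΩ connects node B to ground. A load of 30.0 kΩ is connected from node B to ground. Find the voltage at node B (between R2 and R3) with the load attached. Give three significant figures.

V ≈ 8.28 V

At node B, R3 is in parallel with the load: R3‖R_L = 3389 Ω.
Below node A the resistance is R2 + (R3‖R_L) = 3489 Ω, so V_A = 13.1 × 3489/5359 = 8.528 V.
Then V_B = V_A × (R3‖R_L)/(R2 + R3‖R_L) = 8.528 × 3389/3489 = 8.28 V.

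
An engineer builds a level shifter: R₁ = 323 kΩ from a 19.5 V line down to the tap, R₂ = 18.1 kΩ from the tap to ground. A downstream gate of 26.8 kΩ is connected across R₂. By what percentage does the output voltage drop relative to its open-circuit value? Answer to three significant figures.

39.0 %

Unloaded V = 19.5 × 18.1/341.1 = 1.035 V.
Loaded: R₂‖R_L = 10.80 kΩ, giving V = 19.5 × 10.80/333.8 = 0.6311 V.
Drop = (1.035 − 0.6311) / 1.035 = 39.0 %.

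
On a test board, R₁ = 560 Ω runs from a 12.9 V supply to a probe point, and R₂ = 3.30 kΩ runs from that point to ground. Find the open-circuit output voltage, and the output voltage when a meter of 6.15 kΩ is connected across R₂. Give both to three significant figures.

Open-circuit: V = 12.9 × 3300/(560 + 3300) = 11.0 V.
With the load, R₂ becomes R₂‖R_L = 2148 Ω, so V = 12.9 × 2148/2708 = 10.2 V.

Unloaded: 11.0 V; loaded: 10.2 V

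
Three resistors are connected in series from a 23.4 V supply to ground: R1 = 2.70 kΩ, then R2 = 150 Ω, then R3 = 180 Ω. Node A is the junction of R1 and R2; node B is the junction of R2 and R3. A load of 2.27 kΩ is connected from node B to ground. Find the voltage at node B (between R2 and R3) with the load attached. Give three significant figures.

V ≈ 1.29 V

At node B, R3 is in parallel with the load: R3‖R_L = 166.8 Ω.
Below node A the resistance is R2 + (R3‖R_L) = 316.8 Ω, so V_A = 23.4 × 316.8/3017 = 2.457 V.
Then V_B = V_A × (R3‖R_L)/(R2 + R3‖R_L) = 2.457 × 166.8/316.8 = 1.29 V.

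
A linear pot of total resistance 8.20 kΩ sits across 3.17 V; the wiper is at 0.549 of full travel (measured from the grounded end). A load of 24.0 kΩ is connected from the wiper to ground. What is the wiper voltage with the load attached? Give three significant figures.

V ≈ 1.60 V

The wiper splits the pot into (1−α)R = 3.698 kΩ above and αR = 4.502 kΩ below.
Lower section ‖ load = 3.791 kΩ.
V_wiper = 3.17 × 3.791/(3.698 + 3.791) = 1.60 V.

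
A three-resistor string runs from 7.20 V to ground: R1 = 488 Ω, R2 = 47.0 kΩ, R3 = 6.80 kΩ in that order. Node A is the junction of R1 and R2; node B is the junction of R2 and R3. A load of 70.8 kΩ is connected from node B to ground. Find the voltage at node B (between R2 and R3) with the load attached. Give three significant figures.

At node B, R3 is in parallel with the load: R3‖R_L = 6204 Ω.
Below node A the resistance is R2 + (R3‖R_L) = 53200 Ω, so V_A = 7.20 × 53200/53690 = 7.135 V.
Then V_B = V_A × (R3‖R_L)/(R2 + R3‖R_L) = 7.135 × 6204/53200 = 0.832 V.

V ≈ 0.832 V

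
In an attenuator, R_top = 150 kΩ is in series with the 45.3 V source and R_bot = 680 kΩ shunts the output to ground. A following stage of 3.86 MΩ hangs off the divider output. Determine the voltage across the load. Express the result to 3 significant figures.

V_out ≈ 36.0 V

The load sits in parallel with R_bot: R_bot‖R_L = (680 × 3860) / (680 + 3860) = 578.1 kΩ.
V_out = 45.3 × 578.1 / (150 + 578.1) = 45.3 × 578.1/728.1 = 36.0 V.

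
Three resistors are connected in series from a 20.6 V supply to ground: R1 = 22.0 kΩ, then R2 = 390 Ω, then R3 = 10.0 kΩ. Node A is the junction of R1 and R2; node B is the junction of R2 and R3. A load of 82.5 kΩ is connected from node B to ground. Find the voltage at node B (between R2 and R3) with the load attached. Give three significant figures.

V ≈ 5.87 V

At node B, R3 is in parallel with the load: R3‖R_L = 8919 Ω.
Below node A the resistance is R2 + (R3‖R_L) = 9309 Ω, so V_A = 20.6 × 9309/31310 = 6.125 V.
Then V_B = V_A × (R3‖R_L)/(R2 + R3‖R_L) = 6.125 × 8919/9309 = 5.87 V.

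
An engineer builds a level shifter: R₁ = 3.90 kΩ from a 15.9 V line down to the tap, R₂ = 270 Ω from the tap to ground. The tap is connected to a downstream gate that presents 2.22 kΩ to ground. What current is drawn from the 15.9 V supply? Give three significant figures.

R₂‖R_L = 240.7 Ω, so the source sees R₁ + R₂‖R_L = 4141 Ω.
I = 15.9 V / 4141 Ω = 3.84 mA.

I ≈ 3.84 mA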